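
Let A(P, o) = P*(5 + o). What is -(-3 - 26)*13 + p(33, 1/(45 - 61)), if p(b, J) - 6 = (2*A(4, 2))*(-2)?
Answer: 271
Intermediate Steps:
p(b, J) = -106 (p(b, J) = 6 + (2*(4*(5 + 2)))*(-2) = 6 + (2*(4*7))*(-2) = 6 + (2*28)*(-2) = 6 + 56*(-2) = 6 - 112 = -106)
-(-3 - 26)*13 + p(33, 1/(45 - 61)) = -(-3 - 26)*13 - 106 = -(-29)*13 - 106 = -1*(-377) - 106 = 377 - 106 = 271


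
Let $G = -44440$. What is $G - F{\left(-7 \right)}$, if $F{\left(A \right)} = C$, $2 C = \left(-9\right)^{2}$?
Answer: $- \frac{88961}{2} \approx -44481.0$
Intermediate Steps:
$C = \frac{81}{2}$ ($C = \frac{\left(-9\right)^{2}}{2} = \frac{1}{2} \cdot 81 = \frac{81}{2} \approx 40.5$)
$F{\left(A \right)} = \frac{81}{2}$
$G - F{\left(-7 \right)} = -44440 - \frac{81}{2} = - \frac{88961}{2}$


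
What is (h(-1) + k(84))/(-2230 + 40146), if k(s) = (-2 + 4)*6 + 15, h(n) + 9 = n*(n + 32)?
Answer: -13/37916 ≈ -0.00034286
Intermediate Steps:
h(n) = -9 + n*(32 + n) (h(n) = -9 + n*(n + 32) = -9 + n*(32 + n))
k(s) = 27 (k(s) = 2*6 + 15 = 12 + 15 = 27)
(h(-1) + k(84))/(-2230 + 40146) = ((-9 + (-1)² + 32*(-1)) + 27)/(-2230 + 40146) = ((-9 + 1 - 32) + 27)/37916 = (-40 + 27)*(1/37916) = -13*1/37916 = -13/37916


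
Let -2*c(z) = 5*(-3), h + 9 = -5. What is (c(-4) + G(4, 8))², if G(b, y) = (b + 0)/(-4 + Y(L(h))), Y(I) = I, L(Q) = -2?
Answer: 1681/36 ≈ 46.694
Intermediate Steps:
h = -14 (h = -9 - 5 = -14)
G(b, y) = -b/6 (G(b, y) = (b + 0)/(-4 - 2) = b/(-6) = b*(-⅙) = -b/6)
c(z) = 15/2 (c(z) = -5*(-3)/2 = -½*(-15) = 15/2)
(c(-4) + G(4, 8))² = (15/2 - ⅙*4)² = (15/2 - ⅔)² = (41/6)² = 1681/36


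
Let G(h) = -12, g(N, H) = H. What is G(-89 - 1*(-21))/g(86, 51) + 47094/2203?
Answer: 791786/37451 ≈ 21.142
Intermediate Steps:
G(-89 - 1*(-21))/g(86, 51) + 47094/2203 = -12/51 + 47094/2203 = -12*1/51 + 47094*(1/2203) = -4/17 + 47094/2203 = 791786/37451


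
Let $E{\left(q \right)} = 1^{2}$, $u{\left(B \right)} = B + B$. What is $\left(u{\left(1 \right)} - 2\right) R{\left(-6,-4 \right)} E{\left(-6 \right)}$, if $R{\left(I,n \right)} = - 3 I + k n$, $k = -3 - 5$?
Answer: $0$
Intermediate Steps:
$u{\left(B \right)} = 2 B$
$E{\left(q \right)} = 1$
$k = -8$
$R{\left(I,n \right)} = - 8 n - 3 I$ ($R{\left(I,n \right)} = - 3 I - 8 n = - 8 n - 3 I$)
$\left(u{\left(1 \right)} - 2\right) R{\left(-6,-4 \right)} E{\left(-6 \right)} = \left(2 \cdot 1 - 2\right) \left(\left(-8\right) \left(-4\right) - -18\right) 1 = \left(2 - 2\right) \left(32 + 18\right) 1 = 0 \cdot 50 \cdot 1 = 0 \cdot 1 = 0$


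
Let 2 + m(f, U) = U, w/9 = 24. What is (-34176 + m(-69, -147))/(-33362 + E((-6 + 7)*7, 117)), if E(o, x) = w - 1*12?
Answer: 34325/33158 ≈ 1.0352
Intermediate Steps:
w = 216 (w = 9*24 = 216)
m(f, U) = -2 + U
E(o, x) = 204 (E(o, x) = 216 - 1*12 = 216 - 12 = 204)
(-34176 + m(-69, -147))/(-33362 + E((-6 + 7)*7, 117)) = (-34176 + (-2 - 147))/(-33362 + 204) = (-34176 - 149)/(-33158) = -34325*(-1/33158) = 34325/33158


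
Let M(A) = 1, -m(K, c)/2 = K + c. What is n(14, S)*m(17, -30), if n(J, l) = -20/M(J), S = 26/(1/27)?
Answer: -520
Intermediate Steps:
m(K, c) = -2*K - 2*c (m(K, c) = -2*(K + c) = -2*K - 2*c)
S = 702 (S = 26/(1/27) = 26*27 = 702)
n(J, l) = -20 (n(J, l) = -20/1 = -20*1 = -20)
n(14, S)*m(17, -30) = -20*(-2*17 - 2*(-30)) = -20*(-34 + 60) = -20*26 = -520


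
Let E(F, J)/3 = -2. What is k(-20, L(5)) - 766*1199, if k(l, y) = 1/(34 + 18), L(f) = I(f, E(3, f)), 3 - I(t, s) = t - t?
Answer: -47758567/52 ≈ -9.1843e+5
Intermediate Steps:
E(F, J) = -6 (E(F, J) = 3*(-2) = -6)
I(t, s) = 3 (I(t, s) = 3 - (t - t) = 3 - 1*0 = 3 + 0 = 3)
L(f) = 3
k(l, y) = 1/52
k(-20, L(5)) - 766*1199 = 1/52 - 766*1199 = 1/52 - 918434 = -47758567/52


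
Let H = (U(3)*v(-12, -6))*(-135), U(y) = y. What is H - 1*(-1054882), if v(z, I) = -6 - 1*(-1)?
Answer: 1056907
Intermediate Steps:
v(z, I) = -5 (v(z, I) = -6 + 1 = -5)
H = 2025 (H = (3*(-5))*(-135) = -15*(-135) = 2025)
H - 1*(-1054882) = 2025 - 1*(-1054882) = 2025 + 1054882 = 1056907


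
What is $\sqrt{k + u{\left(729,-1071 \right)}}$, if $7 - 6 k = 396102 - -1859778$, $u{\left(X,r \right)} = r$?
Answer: $\frac{i \sqrt{13573794}}{6} \approx 614.04 i$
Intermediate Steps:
$k = - \frac{2255873}{6}$ ($k = \frac{7}{6} - \frac{396102 - -1859778}{6} = \frac{7}{6} - \frac{396102 + 1859778}{6} = \frac{7}{6} - 375980 = - \frac{2255873}{6} \approx -3.7598 \cdot 10^{5}$)
$\sqrt{k + u{\left(729,-1071 \right)}} = \sqrt{- \frac{2255873}{6} - 1071} = \sqrt{- \frac{2262299}{6}} = \frac{i \sqrt{13573794}}{6}$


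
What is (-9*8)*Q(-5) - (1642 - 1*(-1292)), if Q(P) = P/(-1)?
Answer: -3294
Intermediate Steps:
Q(P) = -P (Q(P) = P*(-1) = -P)
(-9*8)*Q(-5) - (1642 - 1*(-1292)) = (-9*8)*(-1*(-5)) - (1642 - 1*(-1292)) = -72*5 - (1642 + 1292) = -360 - 1*2934 = -360 - 2934 = -3294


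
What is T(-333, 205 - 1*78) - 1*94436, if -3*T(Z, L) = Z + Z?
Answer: -94214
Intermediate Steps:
T(Z, L) = -2*Z/3 (T(Z, L) = -(Z + Z)/3 = -2*Z/3)
T(-333, 205 - 1*78) - 1*94436 = -⅔*(-333) - 1*94436 = 222 - 94436 = -94214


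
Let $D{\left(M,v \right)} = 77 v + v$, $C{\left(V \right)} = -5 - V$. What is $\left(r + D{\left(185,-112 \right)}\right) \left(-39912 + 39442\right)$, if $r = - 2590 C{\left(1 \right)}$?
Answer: $-3197880$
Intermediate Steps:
$D{\left(M,v \right)} = 78 v$
$r = 15540$ ($r = - 2590 \left(-5 - 1\right) = \left(-2590\right) \left(-6\right) = 15540$)
$\left(r + D{\left(185,-112 \right)}\right) \left(-39912 + 39442\right) = \left(15540 + 78 \left(-112\right)\right) \left(-39912 + 39442\right) = \left(15540 - 8736\right) \left(-470\right) = 6804 \left(-470\right) = -3197880$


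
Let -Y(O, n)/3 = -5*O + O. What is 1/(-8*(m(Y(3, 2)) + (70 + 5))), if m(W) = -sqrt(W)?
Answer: -1/552 ≈ -0.0018116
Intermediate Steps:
Y(O, n) = 12*O (Y(O, n) = -3*(-5*O + O) = -(-12)*O = 12*O)
1/(-8*(m(Y(3, 2)) + (70 + 5))) = 1/(-8*(-sqrt(12*3) + (70 + 5))) = 1/(-8*(-sqrt(36) + 75)) = 1/(-8*(-1*6 + 75)) = 1/(-8*(-6 + 75)) = 1/(-8*69) = 1/(-552) = -1/552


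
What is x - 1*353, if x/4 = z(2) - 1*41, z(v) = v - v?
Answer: -517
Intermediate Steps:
z(v) = 0
x = -164 (x = 4*(0 - 1*41) = 4*(0 - 41) = 4*(-41) = -164)
x - 1*353 = -164 - 1*353 = -164 - 353 = -517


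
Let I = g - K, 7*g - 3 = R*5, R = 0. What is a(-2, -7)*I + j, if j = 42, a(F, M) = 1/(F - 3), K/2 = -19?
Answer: 1201/35 ≈ 34.314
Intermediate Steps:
K = -38 (K = 2*(-19) = -38)
g = 3/7 (g = 3/7 + (0*5)/7 = 3/7 + (1/7)*0 = 3/7 + 0 = 3/7 ≈ 0.42857)
a(F, M) = 1/(-3 + F)
I = 269/7 (I = 3/7 - 1*(-38) = 3/7 + 38 = 269/7 ≈ 38.429)
a(-2, -7)*I + j = (269/7)/(-3 - 2) + 42 = (269/7)/(-5) + 42 = -1/5*269/7 + 42 = -269/35 + 42 = 1201/35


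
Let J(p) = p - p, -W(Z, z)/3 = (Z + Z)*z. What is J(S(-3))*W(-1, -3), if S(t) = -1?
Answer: 0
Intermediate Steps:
W(Z, z) = -6*Z*z (W(Z, z) = -3*(Z + Z)*z = -3*2*Z*z = -6*Z*z)
J(p) = 0
J(S(-3))*W(-1, -3) = 0*(-6*(-1)*(-3)) = 0*(-18) = 0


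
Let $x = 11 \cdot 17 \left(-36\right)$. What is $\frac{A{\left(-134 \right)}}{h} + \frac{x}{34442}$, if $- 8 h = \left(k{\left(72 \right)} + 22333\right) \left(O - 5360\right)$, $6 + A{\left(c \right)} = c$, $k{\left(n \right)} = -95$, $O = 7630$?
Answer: $- \frac{499697846}{2556825169} \approx -0.19544$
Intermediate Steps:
$A{\left(c \right)} = -6 + c$
$x = -6732$ ($x = 187 \left(-36\right) = -6732$)
$h = - \frac{12620065}{2}$ ($h = - \frac{\left(-95 + 22333\right) \left(7630 - 5360\right)}{8} = - \frac{22238 \cdot 2270}{8} = \left(- \frac{1}{8}\right) 50480260 = - \frac{12620065}{2} \approx -6.31 \cdot 10^{6}$)
$\frac{A{\left(-134 \right)}}{h} + \frac{x}{34442} = \frac{-6 - 134}{- \frac{12620065}{2}} - \frac{6732}{34442} = \left(-140\right) \left(- \frac{2}{12620065}\right) - \frac{198}{1013} = \frac{56}{2524013} - \frac{198}{1013} = - \frac{499697846}{2556825169}$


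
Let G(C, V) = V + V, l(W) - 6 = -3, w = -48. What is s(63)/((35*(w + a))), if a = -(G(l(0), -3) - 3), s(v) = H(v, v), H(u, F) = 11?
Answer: -11/1365 ≈ -0.0080586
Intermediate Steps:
l(W) = 3 (l(W) = 6 - 3 = 3)
s(v) = 11
G(C, V) = 2*V
a = 9 (a = -(2*(-3) - 3) = -(-6 - 3) = -1*(-9) = 9)
s(63)/((35*(w + a))) = 11/((35*(-48 + 9))) = 11/((35*(-39))) = 11/(-1365) = 11*(-1/1365) = -11/1365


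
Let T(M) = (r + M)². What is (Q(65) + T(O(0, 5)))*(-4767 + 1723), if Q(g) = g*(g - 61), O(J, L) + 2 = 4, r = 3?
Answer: -867540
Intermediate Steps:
O(J, L) = 2 (O(J, L) = -2 + 4 = 2)
Q(g) = g*(-61 + g)
T(M) = (3 + M)²
(Q(65) + T(O(0, 5)))*(-4767 + 1723) = (65*(-61 + 65) + (3 + 2)²)*(-4767 + 1723) = (65*4 + 5²)*(-3044) = (260 + 25)*(-3044) = 285*(-3044) = -867540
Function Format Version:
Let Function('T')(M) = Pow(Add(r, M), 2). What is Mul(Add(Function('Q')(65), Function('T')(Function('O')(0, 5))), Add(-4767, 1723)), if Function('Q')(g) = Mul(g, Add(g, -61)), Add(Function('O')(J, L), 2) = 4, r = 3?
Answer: -867540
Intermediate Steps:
Function('O')(J, L) = 2 (Function('O')(J, L) = Add(-2, 4) = 2)
Function('Q')(g) = Mul(g, Add(-61, g))
Function('T')(M) = Pow(Add(3, M), 2)
Mul(Add(Function('Q')(65), Function('T')(Function('O')(0, 5))), Add(-4767, 1723)) = Mul(Add(Mul(65, Add(-61, 65)), Pow(Add(3, 2), 2)), Add(-4767, 1723)) = Mul(Add(Mul(65, 4), Pow(5, 2)), -3044) = Mul(Add(260, 25), -3044) = Mul(285, -3044) = -867540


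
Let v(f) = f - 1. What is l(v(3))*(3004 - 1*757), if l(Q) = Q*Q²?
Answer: 17976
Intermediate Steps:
v(f) = -1 + f
l(Q) = Q³
l(v(3))*(3004 - 1*757) = (-1 + 3)³*(3004 - 1*757) = 2³*(3004 - 757) = 8*2247 = 17976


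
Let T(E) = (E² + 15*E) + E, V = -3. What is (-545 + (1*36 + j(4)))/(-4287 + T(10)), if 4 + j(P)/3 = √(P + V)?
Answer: 518/4027 ≈ 0.12863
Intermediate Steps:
T(E) = E² + 16*E
j(P) = -12 + 3*√(-3 + P) (j(P) = -12 + 3*√(P - 3) = -12 + 3*√(-3 + P))
(-545 + (1*36 + j(4)))/(-4287 + T(10)) = (-545 + (1*36 + (-12 + 3*√(-3 + 4))))/(-4287 + 10*(16 + 10)) = (-545 + (36 + (-12 + 3*√1)))/(-4287 + 10*26) = (-545 + (36 + (-12 + 3*1)))/(-4287 + 260) = (-545 + (36 + (-12 + 3)))/(-4027) = (-545 + (36 - 9))*(-1/4027) = (-545 + 27)*(-1/4027) = -518*(-1/4027) = 518/4027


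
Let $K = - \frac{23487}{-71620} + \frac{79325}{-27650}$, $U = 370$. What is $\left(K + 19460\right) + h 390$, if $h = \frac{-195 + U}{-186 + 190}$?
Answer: $\frac{1446404385031}{39605860} \approx 36520.0$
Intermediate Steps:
$h = \frac{175}{4}$ ($h = \frac{-195 + 370}{-186 + 190} = \frac{175}{4} \approx 43.75$)
$K = - \frac{100636819}{39605860}$ ($K = \left(-23487\right) \left(- \frac{1}{71620}\right) + 79325 \left(- \frac{1}{27650}\right) = \frac{23487}{71620} - \frac{3173}{1106} = - \frac{100636819}{39605860} \approx -2.541$)
$\left(K + 19460\right) + h 390 = \left(- \frac{100636819}{39605860} + 19460\right) + \frac{175}{4} \cdot 390 = \frac{770629398781}{39605860} + \frac{34125}{2} = \frac{1446404385031}{39605860}$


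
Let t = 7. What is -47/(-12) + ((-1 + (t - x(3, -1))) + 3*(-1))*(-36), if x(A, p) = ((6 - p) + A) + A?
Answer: 4367/12 ≈ 363.92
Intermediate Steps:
x(A, p) = 6 - p + 2*A (x(A, p) = (6 + A - p) + A = 6 - p + 2*A)
-47/(-12) + ((-1 + (t - x(3, -1))) + 3*(-1))*(-36) = -47/(-12) + ((-1 + (7 - (6 - 1*(-1) + 2*3))) + 3*(-1))*(-36) = -47*(-1/12) + ((-1 + (7 - (6 + 1 + 6))) - 3)*(-36) = 47/12 + ((-1 + (7 - 1*13)) - 3)*(-36) = 47/12 + ((-1 + (7 - 13)) - 3)*(-36) = 47/12 + ((-1 - 6) - 3)*(-36) = 47/12 + (-7 - 3)*(-36) = 47/12 - 10*(-36) = 47/12 + 360 = 4367/12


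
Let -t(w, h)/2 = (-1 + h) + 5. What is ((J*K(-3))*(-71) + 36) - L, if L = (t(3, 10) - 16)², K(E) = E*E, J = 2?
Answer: -3178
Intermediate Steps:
K(E) = E²
t(w, h) = -8 - 2*h (t(w, h) = -2*((-1 + h) + 5) = -2*(4 + h) = -8 - 2*h)
L = 1936 (L = ((-8 - 2*10) - 16)² = ((-8 - 20) - 16)² = (-28 - 16)² = (-44)² = 1936)
((J*K(-3))*(-71) + 36) - L = ((2*(-3)²)*(-71) + 36) - 1*1936 = ((2*9)*(-71) + 36) - 1936 = (18*(-71) + 36) - 1936 = (-1278 + 36) - 1936 = -1242 - 1936 = -3178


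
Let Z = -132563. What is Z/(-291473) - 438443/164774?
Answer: -105951360777/48027172102 ≈ -2.2061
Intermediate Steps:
Z/(-291473) - 438443/164774 = -132563/(-291473) - 438443/164774 = -132563*(-1/291473) - 438443*1/164774 = 132563/291473 - 438443/164774 = -105951360777/48027172102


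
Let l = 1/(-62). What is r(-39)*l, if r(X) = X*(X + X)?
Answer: -1521/31 ≈ -49.065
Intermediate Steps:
r(X) = 2*X² (r(X) = X*(2*X) = 2*X²)
l = -1/62 ≈ -0.016129
r(-39)*l = (2*(-39)²)*(-1/62) = (2*1521)*(-1/62) = 3042*(-1/62) = -1521/31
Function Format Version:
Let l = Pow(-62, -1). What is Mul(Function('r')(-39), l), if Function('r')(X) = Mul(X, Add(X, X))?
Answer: Rational(-1521, 31) ≈ -49.065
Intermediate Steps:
Function('r')(X) = Mul(2, Pow(X, 2)) (Function('r')(X) = Mul(X, Mul(2, X)) = Mul(2, Pow(X, 2)))
l = Rational(-1, 62) ≈ -0.016129
Mul(Function('r')(-39), l) = Mul(Mul(2, Pow(-39, 2)), Rational(-1, 62)) = Mul(Mul(2, 1521), Rational(-1, 62)) = Mul(3042, Rational(-1, 62)) = Rational(-1521, 31)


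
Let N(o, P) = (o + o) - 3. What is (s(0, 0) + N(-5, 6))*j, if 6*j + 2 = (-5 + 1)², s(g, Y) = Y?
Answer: -91/3 ≈ -30.333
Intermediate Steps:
N(o, P) = -3 + 2*o (N(o, P) = 2*o - 3 = -3 + 2*o)
j = 7/3 (j = -⅓ + (-5 + 1)²/6 = -⅓ + (⅙)*(-4)² = -⅓ + (⅙)*16 = -⅓ + 8/3 = 7/3 ≈ 2.3333)
(s(0, 0) + N(-5, 6))*j = (0 + (-3 + 2*(-5)))*(7/3) = (0 + (-3 - 10))*(7/3) = (0 - 13)*(7/3) = -13*7/3 = -91/3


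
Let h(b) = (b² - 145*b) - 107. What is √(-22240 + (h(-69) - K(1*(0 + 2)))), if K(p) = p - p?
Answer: 19*I*√21 ≈ 87.069*I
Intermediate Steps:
K(p) = 0
h(b) = -107 + b² - 145*b
√(-22240 + (h(-69) - K(1*(0 + 2)))) = √(-22240 + ((-107 + (-69)² - 145*(-69)) - 1*0)) = √(-22240 + ((-107 + 4761 + 10005) + 0)) = √(-22240 + (14659 + 0)) = √(-22240 + 14659) = √(-7581) = 19*I*√21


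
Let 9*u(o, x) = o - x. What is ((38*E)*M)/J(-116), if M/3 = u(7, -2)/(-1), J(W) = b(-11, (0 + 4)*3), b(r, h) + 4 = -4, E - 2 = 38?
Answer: 570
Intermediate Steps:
E = 40 (E = 2 + 38 = 40)
u(o, x) = -x/9 + o/9 (u(o, x) = (o - x)/9 = -x/9 + o/9)
b(r, h) = -8 (b(r, h) = -4 - 4 = -8)
J(W) = -8
M = -3 (M = 3*((-⅑*(-2) + (⅑)*7)/(-1)) = 3*((2/9 + 7/9)*(-1)) = 3*(1*(-1)) = 3*(-1) = -3)
((38*E)*M)/J(-116) = ((38*40)*(-3))/(-8) = (1520*(-3))*(-⅛) = -4560*(-⅛) = 570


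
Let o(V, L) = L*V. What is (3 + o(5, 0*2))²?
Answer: 9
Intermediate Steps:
(3 + o(5, 0*2))² = (3 + (0*2)*5)² = (3 + 0*5)² = (3 + 0)² = 3² = 9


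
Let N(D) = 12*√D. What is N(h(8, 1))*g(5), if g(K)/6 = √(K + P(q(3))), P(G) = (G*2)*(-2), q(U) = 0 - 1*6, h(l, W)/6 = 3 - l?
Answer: 72*I*√870 ≈ 2123.7*I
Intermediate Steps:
h(l, W) = 18 - 6*l (h(l, W) = 6*(3 - l) = 18 - 6*l)
q(U) = -6 (q(U) = 0 - 6 = -6)
P(G) = -4*G (P(G) = (2*G)*(-2) = -4*G)
g(K) = 6*√(24 + K) (g(K) = 6*√(K - 4*(-6)) = 6*√(K + 24) = 6*√(24 + K))
N(h(8, 1))*g(5) = (12*√(18 - 6*8))*(6*√(24 + 5)) = (12*√(18 - 48))*(6*√29) = (12*√(-30))*(6*√29) = (12*(I*√30))*(6*√29) = (12*I*√30)*(6*√29) = 72*I*√870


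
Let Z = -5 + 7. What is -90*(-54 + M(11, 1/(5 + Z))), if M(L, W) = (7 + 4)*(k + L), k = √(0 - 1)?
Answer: -6030 - 990*I ≈ -6030.0 - 990.0*I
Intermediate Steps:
Z = 2
k = I (k = √(-1) = I ≈ 1.0*I)
M(L, W) = 11*I + 11*L (M(L, W) = (7 + 4)*(I + L) = 11*(I + L) = 11*I + 11*L)
-90*(-54 + M(11, 1/(5 + Z))) = -90*(-54 + (11*I + 11*11)) = -90*(-54 + (11*I + 121)) = -90*(-54 + (121 + 11*I)) = -90*(67 + 11*I) = -6030 - 990*I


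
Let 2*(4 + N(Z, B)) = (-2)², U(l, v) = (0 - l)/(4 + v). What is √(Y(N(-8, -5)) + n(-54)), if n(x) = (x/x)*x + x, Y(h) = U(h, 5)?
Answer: I*√970/3 ≈ 10.382*I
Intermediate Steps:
U(l, v) = -l/(4 + v) (U(l, v) = (-l)/(4 + v) = -l/(4 + v))
N(Z, B) = -2 (N(Z, B) = -4 + (½)*(-2)² = -4 + (½)*4 = -4 + 2 = -2)
Y(h) = -h/9 (Y(h) = -h/(4 + 5) = -1*h/9 = -1*h*⅑ = -h/9)
n(x) = 2*x (n(x) = 1*x + x = x + x = 2*x)
√(Y(N(-8, -5)) + n(-54)) = √(-⅑*(-2) + 2*(-54)) = √(2/9 - 108) = √(-970/9) = I*√970/3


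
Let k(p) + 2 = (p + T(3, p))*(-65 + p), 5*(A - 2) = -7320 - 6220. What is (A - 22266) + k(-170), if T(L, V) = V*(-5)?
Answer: -184774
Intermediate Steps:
A = -2706 (A = 2 + (-7320 - 6220)/5 = 2 + (⅕)*(-13540) = 2 - 2708 = -2706)
T(L, V) = -5*V
k(p) = -2 - 4*p*(-65 + p) (k(p) = -2 + (p - 5*p)*(-65 + p) = -2 + (-4*p)*(-65 + p) = -2 - 4*p*(-65 + p))
(A - 22266) + k(-170) = (-2706 - 22266) + (-2 - 4*(-170)² + 260*(-170)) = -24972 + (-2 - 4*28900 - 44200) = -24972 + (-2 - 115600 - 44200) = -24972 - 159802 = -184774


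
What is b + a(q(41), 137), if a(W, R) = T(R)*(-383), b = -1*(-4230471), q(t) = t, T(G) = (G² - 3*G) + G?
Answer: -2853114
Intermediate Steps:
T(G) = G² - 2*G
b = 4230471
a(W, R) = -383*R*(-2 + R) (a(W, R) = (R*(-2 + R))*(-383) = -383*R*(-2 + R))
b + a(q(41), 137) = 4230471 + 383*137*(2 - 1*137) = 4230471 + 383*137*(2 - 137) = 4230471 + 383*137*(-135) = 4230471 - 7083585 = -2853114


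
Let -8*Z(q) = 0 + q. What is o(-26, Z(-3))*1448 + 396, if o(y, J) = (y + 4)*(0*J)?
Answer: 396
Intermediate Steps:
Z(q) = -q/8 (Z(q) = -(0 + q)/8 = -q/8)
o(y, J) = 0 (o(y, J) = (4 + y)*0 = 0)
o(-26, Z(-3))*1448 + 396 = 0*1448 + 396 = 0 + 396 = 396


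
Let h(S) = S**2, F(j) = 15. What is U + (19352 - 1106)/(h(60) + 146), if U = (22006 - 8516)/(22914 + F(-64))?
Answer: 234448037/42946017 ≈ 5.4591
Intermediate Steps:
U = 13490/22929 (U = (22006 - 8516)/(22914 + 15) = 13490/22929 ≈ 0.58834)
U + (19352 - 1106)/(h(60) + 146) = 13490/22929 + (19352 - 1106)/(60**2 + 146) = 13490/22929 + 18246/(3600 + 146) = 13490/22929 + 18246/3746 = 13490/22929 + 18246*(1/3746) = 13490/22929 + 9123/1873 = 234448037/42946017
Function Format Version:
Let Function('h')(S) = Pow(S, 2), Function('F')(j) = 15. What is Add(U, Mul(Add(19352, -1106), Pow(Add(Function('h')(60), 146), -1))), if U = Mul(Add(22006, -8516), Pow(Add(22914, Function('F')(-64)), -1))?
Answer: Rational(234448037, 42946017) ≈ 5.4591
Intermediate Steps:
U = Rational(13490, 22929) (U = Mul(Add(22006, -8516), Pow(Add(22914, 15), -1)) = Mul(13490, Pow(22929, -1)) = Mul(13490, Rational(1, 22929)) = Rational(13490, 22929) ≈ 0.58834)
Add(U, Mul(Add(19352, -1106), Pow(Add(Function('h')(60), 146), -1))) = Add(Rational(13490, 22929), Mul(Add(19352, -1106), Pow(Add(Pow(60, 2), 146), -1))) = Add(Rational(13490, 22929), Mul(18246, Pow(Add(3600, 146), -1))) = Add(Rational(13490, 22929), Mul(18246, Pow(3746, -1))) = Add(Rational(13490, 22929), Mul(18246, Rational(1, 3746))) = Add(Rational(13490, 22929), Rational(9123, 1873)) = Rational(234448037, 42946017)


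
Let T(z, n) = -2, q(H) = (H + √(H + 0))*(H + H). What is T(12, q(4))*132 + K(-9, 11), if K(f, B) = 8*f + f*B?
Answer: -435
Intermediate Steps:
q(H) = 2*H*(H + √H) (q(H) = (H + √H)*(2*H) = 2*H*(H + √H))
K(f, B) = 8*f + B*f
T(12, q(4))*132 + K(-9, 11) = -2*132 - 9*(8 + 11) = -264 - 9*19 = -264 - 171 = -435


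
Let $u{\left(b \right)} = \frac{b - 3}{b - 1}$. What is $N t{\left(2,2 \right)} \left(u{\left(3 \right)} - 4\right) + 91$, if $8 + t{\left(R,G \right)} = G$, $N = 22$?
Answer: $619$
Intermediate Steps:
$t{\left(R,G \right)} = -8 + G$
$u{\left(b \right)} = \frac{-3 + b}{-1 + b}$
$N t{\left(2,2 \right)} \left(u{\left(3 \right)} - 4\right) + 91 = 22 \left(-8 + 2\right) \left(\frac{-3 + 3}{-1 + 3} - 4\right) + 91 = 22 \left(- 6 \left(\frac{1}{2} \cdot 0 - 4\right)\right) + 91 = 22 \left(- 6 \left(0 - 4\right)\right) + 91 = 22 \left(\left(-6\right) \left(-4\right)\right) + 91 = 22 \cdot 24 + 91 = 528 + 91 = 619$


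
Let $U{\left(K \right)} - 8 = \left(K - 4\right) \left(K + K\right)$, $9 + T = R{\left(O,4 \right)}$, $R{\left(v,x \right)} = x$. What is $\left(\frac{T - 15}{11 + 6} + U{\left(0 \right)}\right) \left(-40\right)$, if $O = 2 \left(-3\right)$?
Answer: $- \frac{4640}{17} \approx -272.94$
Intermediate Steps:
$O = -6$
$T = -5$ ($T = -9 + 4 = -5$)
$U{\left(K \right)} = 8 + 2 K \left(-4 + K\right)$ ($U{\left(K \right)} = 8 + \left(K - 4\right) \left(K + K\right) = 8 + \left(-4 + K\right) 2 K = 8 + 2 K \left(-4 + K\right)$)
$\left(\frac{T - 15}{11 + 6} + U{\left(0 \right)}\right) \left(-40\right) = \left(\frac{-5 - 15}{11 + 6} + \left(8 - 0 + 2 \cdot 0^{2}\right)\right) \left(-40\right) = \left(- \frac{20}{17} + \left(8 + 0 + 2 \cdot 0\right)\right) \left(-40\right) = \left(\left(-20\right) \frac{1}{17} + \left(8 + 0 + 0\right)\right) \left(-40\right) = \left(- \frac{20}{17} + 8\right) \left(-40\right) = \frac{116}{17} \left(-40\right) = - \frac{4640}{17}$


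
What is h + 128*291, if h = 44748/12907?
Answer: 480804684/12907 ≈ 37251.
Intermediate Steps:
h = 44748/12907 (h = 44748*(1/12907) = 44748/12907 ≈ 3.4670)
h + 128*291 = 44748/12907 + 128*291 = 44748/12907 + 37248 = 480804684/12907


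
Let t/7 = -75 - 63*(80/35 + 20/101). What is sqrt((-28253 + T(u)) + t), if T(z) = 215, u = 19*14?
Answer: I*sqrt(302544591)/101 ≈ 172.22*I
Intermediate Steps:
u = 266
t = -163653/101 (t = 7*(-75 - 63*(80/35 + 20/101)) = 7*(-75 - 63*(80*(1/35) + 20*(1/101))) = 7*(-75 - 63*(16/7 + 20/101)) = 7*(-75 - 63*1756/707) = 7*(-75 - 15804/101) = 7*(-23379/101) = -163653/101 ≈ -1620.3)
sqrt((-28253 + T(u)) + t) = sqrt((-28253 + 215) - 163653/101) = sqrt(-28038 - 163653/101) = sqrt(-2995491/101) = I*sqrt(302544591)/101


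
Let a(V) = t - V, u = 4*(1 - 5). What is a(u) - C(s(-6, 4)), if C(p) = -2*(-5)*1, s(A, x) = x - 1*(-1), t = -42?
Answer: -36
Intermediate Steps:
u = -16 (u = 4*(-4) = -16)
s(A, x) = 1 + x (s(A, x) = x + 1 = 1 + x)
C(p) = 10 (C(p) = 10*1 = 10)
a(V) = -42 - V
a(u) - C(s(-6, 4)) = (-42 - 1*(-16)) - 1*10 = (-42 + 16) - 10 = -26 - 10 = -36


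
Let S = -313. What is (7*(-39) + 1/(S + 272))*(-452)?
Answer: 5059688/41 ≈ 1.2341e+5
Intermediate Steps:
(7*(-39) + 1/(S + 272))*(-452) = (7*(-39) + 1/(-313 + 272))*(-452) = (-273 + 1/(-41))*(-452) = (-273 - 1/41)*(-452) = -11194/41*(-452) = 5059688/41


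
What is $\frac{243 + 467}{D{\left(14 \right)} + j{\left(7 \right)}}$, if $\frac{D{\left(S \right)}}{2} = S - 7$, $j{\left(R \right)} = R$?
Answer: $\frac{710}{21} \approx 33.81$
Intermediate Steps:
$D{\left(S \right)} = -14 + 2 S$ ($D{\left(S \right)} = 2 \left(S - 7\right) = 2 \left(-7 + S\right) = -14 + 2 S$)
$\frac{243 + 467}{D{\left(14 \right)} + j{\left(7 \right)}} = \frac{243 + 467}{\left(-14 + 2 \cdot 14\right) + 7} = \frac{710}{\left(-14 + 28\right) + 7} = \frac{710}{14 + 7} = \frac{710}{21}$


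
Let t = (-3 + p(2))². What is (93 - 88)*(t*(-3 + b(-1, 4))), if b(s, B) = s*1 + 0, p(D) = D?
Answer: -20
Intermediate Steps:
b(s, B) = s (b(s, B) = s + 0 = s)
t = 1 (t = (-3 + 2)² = (-1)² = 1)
(93 - 88)*(t*(-3 + b(-1, 4))) = (93 - 88)*(1*(-3 - 1)) = 5*(1*(-4)) = 5*(-4) = -20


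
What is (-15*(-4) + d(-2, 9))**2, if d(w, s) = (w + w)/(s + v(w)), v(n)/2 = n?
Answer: 87616/25 ≈ 3504.6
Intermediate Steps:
v(n) = 2*n
d(w, s) = 2*w/(s + 2*w) (d(w, s) = (w + w)/(s + 2*w) = (2*w)/(s + 2*w) = 2*w/(s + 2*w))
(-15*(-4) + d(-2, 9))**2 = (-15*(-4) + 2*(-2)/(9 + 2*(-2)))**2 = (60 + 2*(-2)/(9 - 4))**2 = (60 + 2*(-2)/5)**2 = (60 + 2*(-2)*(1/5))**2 = (60 - 4/5)**2 = (296/5)**2 = 87616/25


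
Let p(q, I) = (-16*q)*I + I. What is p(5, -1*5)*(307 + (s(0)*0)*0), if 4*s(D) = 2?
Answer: 121265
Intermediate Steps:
s(D) = ½ (s(D) = (¼)*2 = ½)
p(q, I) = I - 16*I*q (p(q, I) = -16*I*q + I = I - 16*I*q)
p(5, -1*5)*(307 + (s(0)*0)*0) = ((-1*5)*(1 - 16*5))*(307 + ((½)*0)*0) = (-5*(1 - 80))*(307 + 0*0) = (-5*(-79))*(307 + 0) = 395*307 = 121265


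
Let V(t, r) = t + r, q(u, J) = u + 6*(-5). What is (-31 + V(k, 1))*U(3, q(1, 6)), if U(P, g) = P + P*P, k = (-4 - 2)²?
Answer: 72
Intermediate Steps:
q(u, J) = -30 + u (q(u, J) = u - 30 = -30 + u)
k = 36 (k = (-6)² = 36)
V(t, r) = r + t
U(P, g) = P + P²
(-31 + V(k, 1))*U(3, q(1, 6)) = (-31 + (1 + 36))*(3*(1 + 3)) = (-31 + 37)*(3*4) = 6*12 = 72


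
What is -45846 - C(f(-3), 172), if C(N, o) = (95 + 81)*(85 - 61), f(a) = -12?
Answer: -50070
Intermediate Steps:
C(N, o) = 4224 (C(N, o) = 176*24 = 4224)
-45846 - C(f(-3), 172) = -45846 - 1*4224 = -45846 - 4224 = -50070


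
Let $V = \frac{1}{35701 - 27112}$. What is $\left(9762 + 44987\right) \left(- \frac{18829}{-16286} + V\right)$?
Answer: $\frac{8855024804683}{139880454} \approx 63304.0$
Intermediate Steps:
$V = \frac{1}{8589} \approx 0.00011643$
$\left(9762 + 44987\right) \left(- \frac{18829}{-16286} + V\right) = \left(9762 + 44987\right) \left(- \frac{18829}{-16286} + \frac{1}{8589}\right) = 54749 \left(\left(-18829\right) \left(- \frac{1}{16286}\right) + \frac{1}{8589}\right) = 54749 \left(\frac{18829}{16286} + \frac{1}{8589}\right) = 54749 \cdot \frac{161738567}{139880454} = \frac{8855024804683}{139880454}$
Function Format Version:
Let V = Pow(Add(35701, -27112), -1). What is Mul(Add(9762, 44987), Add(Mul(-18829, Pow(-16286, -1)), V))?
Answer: Rational(8855024804683, 139880454) ≈ 63304.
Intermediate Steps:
V = Rational(1, 8589) (V = Pow(8589, -1) = Rational(1, 8589) ≈ 0.00011643)
Mul(Add(9762, 44987), Add(Mul(-18829, Pow(-16286, -1)), V)) = Mul(Add(9762, 44987), Add(Mul(-18829, Pow(-16286, -1)), Rational(1, 8589))) = Mul(54749, Add(Mul(-18829, Rational(-1, 16286)), Rational(1, 8589))) = Mul(54749, Add(Rational(18829, 16286), Rational(1, 8589))) = Mul(54749, Rational(161738567, 139880454)) = Rational(8855024804683, 139880454)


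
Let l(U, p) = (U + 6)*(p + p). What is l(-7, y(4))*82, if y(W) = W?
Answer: -656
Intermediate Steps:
l(U, p) = 2*p*(6 + U) (l(U, p) = (6 + U)*(2*p) = 2*p*(6 + U))
l(-7, y(4))*82 = (2*4*(6 - 7))*82 = (2*4*(-1))*82 = -8*82 = -656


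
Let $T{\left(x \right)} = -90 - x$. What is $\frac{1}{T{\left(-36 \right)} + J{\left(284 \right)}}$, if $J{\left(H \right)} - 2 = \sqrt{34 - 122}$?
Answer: $- \frac{13}{698} - \frac{i \sqrt{22}}{1396} \approx -0.018625 - 0.0033599 i$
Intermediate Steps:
$J{\left(H \right)} = 2 + 2 i \sqrt{22}$ ($J{\left(H \right)} = 2 + \sqrt{34 - 122} = 2 + \sqrt{-88} = 2 + 2 i \sqrt{22}$)
$\frac{1}{T{\left(-36 \right)} + J{\left(284 \right)}} = \frac{1}{\left(-90 - -36\right) + \left(2 + 2 i \sqrt{22}\right)} = \frac{1}{\left(-90 + 36\right) + \left(2 + 2 i \sqrt{22}\right)} = \frac{1}{-54 + \left(2 + 2 i \sqrt{22}\right)} = \frac{1}{-52 + 2 i \sqrt{22}}$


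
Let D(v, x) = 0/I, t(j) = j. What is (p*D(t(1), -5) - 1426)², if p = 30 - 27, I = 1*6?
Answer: 2033476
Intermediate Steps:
I = 6
p = 3
D(v, x) = 0 (D(v, x) = 0/6 = 0*(⅙) = 0)
(p*D(t(1), -5) - 1426)² = (3*0 - 1426)² = (0 - 1426)² = (-1426)² = 2033476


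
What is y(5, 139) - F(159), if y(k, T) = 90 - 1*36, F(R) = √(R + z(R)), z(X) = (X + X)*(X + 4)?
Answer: 54 - 3*√5777 ≈ -174.02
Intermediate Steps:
z(X) = 2*X*(4 + X) (z(X) = (2*X)*(4 + X) = 2*X*(4 + X))
F(R) = √(R + 2*R*(4 + R))
y(k, T) = 54 (y(k, T) = 90 - 36 = 54)
y(5, 139) - F(159) = 54 - √(159*(9 + 2*159)) = 54 - √(159*(9 + 318)) = 54 - √(159*327) = 54 - √51993 = 54 - 3*√5777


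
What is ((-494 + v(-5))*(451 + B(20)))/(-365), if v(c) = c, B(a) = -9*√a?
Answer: 225049/365 - 8982*√5/365 ≈ 561.55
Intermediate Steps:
((-494 + v(-5))*(451 + B(20)))/(-365) = ((-494 - 5)*(451 - 18*√5))/(-365) = -499*(451 - 18*√5)*(-1/365) = (-225049 + 8982*√5)*(-1/365) = 225049/365 - 8982*√5/365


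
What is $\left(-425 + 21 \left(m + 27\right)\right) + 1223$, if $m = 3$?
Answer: $1428$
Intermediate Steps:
$\left(-425 + 21 \left(m + 27\right)\right) + 1223 = \left(-425 + 21 \left(3 + 27\right)\right) + 1223 = \left(-425 + 21 \cdot 30\right) + 1223 = \left(-425 + 630\right) + 1223 = 205 + 1223 = 1428$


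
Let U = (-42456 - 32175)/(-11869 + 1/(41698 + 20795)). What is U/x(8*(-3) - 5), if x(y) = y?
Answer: -4663915083/21510153064 ≈ -0.21682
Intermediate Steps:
U = 4663915083/741729416 (U = -74631/(-11869 + 1/62493) = -74631/(-741729416/62493) = -74631*(-62493/741729416) = 4663915083/741729416 ≈ 6.2879)
U/x(8*(-3) - 5) = 4663915083/(741729416*(8*(-3) - 5)) = 4663915083/(741729416*(-24 - 5)) = (4663915083/741729416)/(-29) = (4663915083/741729416)*(-1/29) = -4663915083/21510153064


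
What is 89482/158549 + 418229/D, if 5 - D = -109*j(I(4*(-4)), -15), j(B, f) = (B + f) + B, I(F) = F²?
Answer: 71157745517/8589867722 ≈ 8.2839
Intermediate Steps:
j(B, f) = f + 2*B
D = 54178 (D = 5 - (-109)*(-15 + 2*(4*(-4))²) = 5 - (-109)*(-15 + 2*(-16)²) = 5 - (-109)*(-15 + 2*256) = 5 - (-109)*(-15 + 512) = 5 - (-109)*497 = 5 - 1*(-54173) = 5 + 54173 = 54178)
89482/158549 + 418229/D = 89482/158549 + 418229/54178 = 71157745517/8589867722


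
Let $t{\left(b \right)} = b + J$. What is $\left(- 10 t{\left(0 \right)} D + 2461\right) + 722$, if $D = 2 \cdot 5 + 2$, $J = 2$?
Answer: $2943$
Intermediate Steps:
$D = 12$ ($D = 10 + 2 = 12$)
$t{\left(b \right)} = 2 + b$ ($t{\left(b \right)} = b + 2 = 2 + b$)
$\left(- 10 t{\left(0 \right)} D + 2461\right) + 722 = \left(- 10 \left(2 + 0\right) 12 + 2461\right) + 722 = \left(- 10 \cdot 2 \cdot 12 + 2461\right) + 722 = \left(\left(-10\right) 24 + 2461\right) + 722 = \left(-240 + 2461\right) + 722 = 2221 + 722 = 2943$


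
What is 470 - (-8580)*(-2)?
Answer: -16690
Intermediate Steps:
470 - (-8580)*(-2) = 470 - 330*52 = 470 - 17160 = -16690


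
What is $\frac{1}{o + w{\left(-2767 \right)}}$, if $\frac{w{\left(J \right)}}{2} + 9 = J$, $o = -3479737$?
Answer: $- \frac{1}{3485289} \approx -2.8692 \cdot 10^{-7}$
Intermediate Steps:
$w{\left(J \right)} = -18 + 2 J$
$\frac{1}{o + w{\left(-2767 \right)}} = \frac{1}{-3479737 + \left(-18 + 2 \left(-2767\right)\right)} = \frac{1}{-3479737 - 5552} = \frac{1}{-3485289} = - \frac{1}{3485289}$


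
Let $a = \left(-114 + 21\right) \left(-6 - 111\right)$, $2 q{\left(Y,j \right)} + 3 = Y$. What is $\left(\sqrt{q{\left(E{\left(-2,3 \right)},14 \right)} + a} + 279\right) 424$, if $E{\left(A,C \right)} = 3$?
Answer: $118296 + 1272 \sqrt{1209} \approx 1.6252 \cdot 10^{5}$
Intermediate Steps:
$q{\left(Y,j \right)} = - \frac{3}{2} + \frac{Y}{2}$
$a = 10881$ ($a = \left(-93\right) \left(-117\right) = 10881$)
$\left(\sqrt{q{\left(E{\left(-2,3 \right)},14 \right)} + a} + 279\right) 424 = \left(\sqrt{\left(- \frac{3}{2} + \frac{1}{2} \cdot 3\right) + 10881} + 279\right) 424 = \left(\sqrt{\left(- \frac{3}{2} + \frac{3}{2}\right) + 10881} + 279\right) 424 = \left(\sqrt{0 + 10881} + 279\right) 424 = \left(\sqrt{10881} + 279\right) 424 = \left(3 \sqrt{1209} + 279\right) 424 = \left(279 + 3 \sqrt{1209}\right) 424 = 118296 + 1272 \sqrt{1209}$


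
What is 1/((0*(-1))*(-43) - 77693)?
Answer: -1/77693 ≈ -1.2871e-5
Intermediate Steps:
1/((0*(-1))*(-43) - 77693) = 1/(0*(-43) - 77693) = 1/(0 - 77693) = 1/(-77693) = -1/77693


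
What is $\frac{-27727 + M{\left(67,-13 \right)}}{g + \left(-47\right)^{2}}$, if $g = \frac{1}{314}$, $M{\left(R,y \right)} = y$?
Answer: $- \frac{8710360}{693627} \approx -12.558$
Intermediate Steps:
$g = \frac{1}{314} \approx 0.0031847$
$\frac{-27727 + M{\left(67,-13 \right)}}{g + \left(-47\right)^{2}} = \frac{-27727 - 13}{\frac{1}{314} + \left(-47\right)^{2}} = - \frac{27740}{\frac{1}{314} + 2209} = - \frac{27740}{\frac{693627}{314}} = \left(-27740\right) \frac{314}{693627} = - \frac{8710360}{693627}$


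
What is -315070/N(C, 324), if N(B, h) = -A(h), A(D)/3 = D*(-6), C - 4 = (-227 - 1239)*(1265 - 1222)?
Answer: -157535/2916 ≈ -54.024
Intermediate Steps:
C = -63034 (C = 4 + (-227 - 1239)*(1265 - 1222) = 4 - 1466*43 = 4 - 63038 = -63034)
A(D) = -18*D (A(D) = 3*(D*(-6)) = 3*(-6*D) = -18*D)
N(B, h) = 18*h (N(B, h) = -(-18)*h = 18*h)
-315070/N(C, 324) = -315070/(18*324) = -315070/5832 = -315070*1/5832 = -157535/2916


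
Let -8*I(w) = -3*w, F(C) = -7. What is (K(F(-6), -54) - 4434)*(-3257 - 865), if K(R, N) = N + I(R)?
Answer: 74041425/4 ≈ 1.8510e+7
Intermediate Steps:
I(w) = 3*w/8 (I(w) = -(-3)*w/8 = 3*w/8)
K(R, N) = N + 3*R/8
(K(F(-6), -54) - 4434)*(-3257 - 865) = ((-54 + (3/8)*(-7)) - 4434)*(-3257 - 865) = ((-54 - 21/8) - 4434)*(-4122) = (-453/8 - 4434)*(-4122) = -35925/8*(-4122) = 74041425/4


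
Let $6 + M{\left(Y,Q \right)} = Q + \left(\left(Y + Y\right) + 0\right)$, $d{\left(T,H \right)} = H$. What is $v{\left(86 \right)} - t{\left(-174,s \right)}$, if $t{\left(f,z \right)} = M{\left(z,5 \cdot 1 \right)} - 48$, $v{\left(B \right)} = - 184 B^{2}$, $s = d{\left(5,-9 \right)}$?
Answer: $-1360797$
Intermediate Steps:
$s = -9$
$M{\left(Y,Q \right)} = -6 + Q + 2 Y$ ($M{\left(Y,Q \right)} = -6 + \left(Q + \left(\left(Y + Y\right) + 0\right)\right) = -6 + \left(Q + \left(2 Y + 0\right)\right) = -6 + \left(Q + 2 Y\right) = -6 + Q + 2 Y$)
$t{\left(f,z \right)} = -49 + 2 z$ ($t{\left(f,z \right)} = \left(-6 + 5 \cdot 1 + 2 z\right) - 48 = \left(-6 + 5 + 2 z\right) - 48 = \left(-1 + 2 z\right) - 48 = -49 + 2 z$)
$v{\left(86 \right)} - t{\left(-174,s \right)} = - 184 \cdot 86^{2} - \left(-49 + 2 \left(-9\right)\right) = \left(-184\right) 7396 - \left(-49 - 18\right) = -1360864 - -67 = -1360864 + 67 = -1360797$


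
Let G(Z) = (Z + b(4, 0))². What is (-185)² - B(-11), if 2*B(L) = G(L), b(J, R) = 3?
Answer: 34193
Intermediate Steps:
G(Z) = (3 + Z)² (G(Z) = (Z + 3)² = (3 + Z)²)
B(L) = (3 + L)²/2
(-185)² - B(-11) = (-185)² - (3 - 11)²/2 = 34225 - (-8)²/2 = 34225 - 64/2 = 34225 - 1*32 = 34225 - 32 = 34193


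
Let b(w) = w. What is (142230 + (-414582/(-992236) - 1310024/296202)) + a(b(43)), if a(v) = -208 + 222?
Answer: 1493023569809281/10496510274 ≈ 1.4224e+5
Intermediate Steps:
a(v) = 14
(142230 + (-414582/(-992236) - 1310024/296202)) + a(b(43)) = (142230 + (-414582/(-992236) - 1310024/296202)) + 14 = (142230 + (-414582*(-1/992236) - 1310024*1/296202)) + 14 = (142230 + (29613/70874 - 655012/148101)) + 14 = (142230 - 42037605575/10496510274) + 14 = 1492876618665445/10496510274 + 14 = 1493023569809281/10496510274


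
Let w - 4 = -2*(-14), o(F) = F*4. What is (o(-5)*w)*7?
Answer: -4480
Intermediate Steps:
o(F) = 4*F
w = 32 (w = 4 - 2*(-14) = 4 + 28 = 32)
(o(-5)*w)*7 = ((4*(-5))*32)*7 = -20*32*7 = -640*7 = -4480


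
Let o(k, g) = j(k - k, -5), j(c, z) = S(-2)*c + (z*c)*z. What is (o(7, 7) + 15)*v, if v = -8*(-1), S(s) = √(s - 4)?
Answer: 120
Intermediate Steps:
S(s) = √(-4 + s)
v = 8
j(c, z) = c*z² + I*c*√6 (j(c, z) = √(-4 - 2)*c + (z*c)*z = √(-6)*c + (c*z)*z = (I*√6)*c + c*z² = I*c*√6 + c*z² = c*z² + I*c*√6)
o(k, g) = 0 (o(k, g) = (k - k)*((-5)² + I*√6) = 0*(25 + I*√6) = 0)
(o(7, 7) + 15)*v = (0 + 15)*8 = 15*8 = 120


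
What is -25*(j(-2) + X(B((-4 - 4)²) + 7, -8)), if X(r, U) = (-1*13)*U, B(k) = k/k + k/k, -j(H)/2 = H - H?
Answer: -2600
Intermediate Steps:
j(H) = 0 (j(H) = -2*(H - H) = -2*0 = 0)
B(k) = 2 (B(k) = 1 + 1 = 2)
X(r, U) = -13*U
-25*(j(-2) + X(B((-4 - 4)²) + 7, -8)) = -25*(0 - 13*(-8)) = -25*(0 + 104) = -25*104 = -2600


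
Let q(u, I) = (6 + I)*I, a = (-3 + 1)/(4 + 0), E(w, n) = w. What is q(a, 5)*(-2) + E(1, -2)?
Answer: -109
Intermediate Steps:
a = -½ (a = -2/4 = -2*¼ = -½ ≈ -0.50000)
q(u, I) = I*(6 + I)
q(a, 5)*(-2) + E(1, -2) = (5*(6 + 5))*(-2) + 1 = (5*11)*(-2) + 1 = 55*(-2) + 1 = -110 + 1 = -109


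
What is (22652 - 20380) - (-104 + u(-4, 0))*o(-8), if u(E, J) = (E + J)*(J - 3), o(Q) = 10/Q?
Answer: 2157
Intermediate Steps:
u(E, J) = (-3 + J)*(E + J) (u(E, J) = (E + J)*(-3 + J) = (-3 + J)*(E + J))
(22652 - 20380) - (-104 + u(-4, 0))*o(-8) = (22652 - 20380) - (-104 + (0**2 - 3*(-4) - 3*0 - 4*0))*10/(-8) = 2272 - (-104 + (0 + 12 + 0 + 0))*10*(-1/8) = 2272 - (-104 + 12)*(-5)/4 = 2272 - (-92)*(-5)/4 = 2272 - 1*115 = 2272 - 115 = 2157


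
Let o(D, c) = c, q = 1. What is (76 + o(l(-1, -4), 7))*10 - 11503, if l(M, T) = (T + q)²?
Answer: -10673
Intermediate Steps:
l(M, T) = (1 + T)² (l(M, T) = (T + 1)² = (1 + T)²)
(76 + o(l(-1, -4), 7))*10 - 11503 = (76 + 7)*10 - 11503 = 83*10 - 11503 = 830 - 11503 = -10673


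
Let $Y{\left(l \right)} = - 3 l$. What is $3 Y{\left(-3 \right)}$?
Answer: $27$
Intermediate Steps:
$3 Y{\left(-3 \right)} = 3 \left(\left(-3\right) \left(-3\right)\right) = 3 \cdot 9 = 27$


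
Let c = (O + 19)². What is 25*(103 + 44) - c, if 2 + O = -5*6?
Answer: 3506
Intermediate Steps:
O = -32 (O = -2 - 5*6 = -2 - 30 = -32)
c = 169 (c = (-32 + 19)² = (-13)² = 169)
25*(103 + 44) - c = 25*(103 + 44) - 1*169 = 25*147 - 169 = 3675 - 169 = 3506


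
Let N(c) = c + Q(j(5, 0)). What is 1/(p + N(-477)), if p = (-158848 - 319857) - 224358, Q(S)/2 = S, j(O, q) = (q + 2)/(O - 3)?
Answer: -1/703538 ≈ -1.4214e-6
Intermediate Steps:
j(O, q) = (2 + q)/(-3 + O)
Q(S) = 2*S
N(c) = 2 + c (N(c) = c + 2*((2 + 0)/(-3 + 5)) = c + 2*(2/2) = c + 2*((½)*2) = c + 2*1 = c + 2 = 2 + c)
p = -703063 (p = -478705 - 224358 = -703063)
1/(p + N(-477)) = 1/(-703063 + (2 - 477)) = 1/(-703063 - 475) = 1/(-703538) = -1/703538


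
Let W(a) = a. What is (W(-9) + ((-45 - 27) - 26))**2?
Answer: 11449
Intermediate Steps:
(W(-9) + ((-45 - 27) - 26))**2 = (-9 + ((-45 - 27) - 26))**2 = (-9 + (-72 - 26))**2 = (-9 - 98)**2 = (-107)**2 = 11449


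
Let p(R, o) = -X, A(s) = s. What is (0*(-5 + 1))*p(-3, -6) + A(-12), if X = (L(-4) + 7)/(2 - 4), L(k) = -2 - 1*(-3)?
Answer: -12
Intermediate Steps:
L(k) = 1 (L(k) = -2 + 3 = 1)
X = -4 (X = (1 + 7)/(2 - 4) = 8/(-2) = 8*(-½) = -4)
p(R, o) = 4 (p(R, o) = -1*(-4) = 4)
(0*(-5 + 1))*p(-3, -6) + A(-12) = (0*(-5 + 1))*4 - 12 = (0*(-4))*4 - 12 = 0*4 - 12 = 0 - 12 = -12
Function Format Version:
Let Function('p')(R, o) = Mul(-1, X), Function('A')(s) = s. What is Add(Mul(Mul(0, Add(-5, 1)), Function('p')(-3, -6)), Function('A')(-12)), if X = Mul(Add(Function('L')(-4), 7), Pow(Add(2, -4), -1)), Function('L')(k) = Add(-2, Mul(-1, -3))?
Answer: -12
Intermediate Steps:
Function('L')(k) = 1 (Function('L')(k) = Add(-2, 3) = 1)
X = -4 (X = Mul(Add(1, 7), Pow(Add(2, -4), -1)) = Mul(8, Pow(-2, -1)) = Mul(8, Rational(-1, 2)) = -4)
Function('p')(R, o) = 4 (Function('p')(R, o) = Mul(-1, -4) = 4)
Add(Mul(Mul(0, Add(-5, 1)), Function('p')(-3, -6)), Function('A')(-12)) = Add(Mul(Mul(0, Add(-5, 1)), 4), -12) = Add(Mul(Mul(0, -4), 4), -12) = Add(Mul(0, 4), -12) = Add(0, -12) = -12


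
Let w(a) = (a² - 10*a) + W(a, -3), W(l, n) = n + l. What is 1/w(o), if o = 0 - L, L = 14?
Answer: 1/319 ≈ 0.0031348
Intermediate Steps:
W(l, n) = l + n
o = -14 (o = 0 - 1*14 = 0 - 14 = -14)
w(a) = -3 + a² - 9*a (w(a) = (a² - 10*a) + (a - 3) = (a² - 10*a) + (-3 + a) = -3 + a² - 9*a)
1/w(o) = 1/(-3 + (-14)² - 9*(-14)) = 1/(-3 + 196 + 126) = 1/319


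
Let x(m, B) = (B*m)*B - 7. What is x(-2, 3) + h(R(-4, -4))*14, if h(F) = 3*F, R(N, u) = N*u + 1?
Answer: 689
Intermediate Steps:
R(N, u) = 1 + N*u
x(m, B) = -7 + m*B² (x(m, B) = m*B² - 7 = -7 + m*B²)
x(-2, 3) + h(R(-4, -4))*14 = (-7 - 2*3²) + (3*(1 - 4*(-4)))*14 = (-7 - 2*9) + (3*(1 + 16))*14 = (-7 - 18) + (3*17)*14 = -25 + 51*14 = -25 + 714 = 689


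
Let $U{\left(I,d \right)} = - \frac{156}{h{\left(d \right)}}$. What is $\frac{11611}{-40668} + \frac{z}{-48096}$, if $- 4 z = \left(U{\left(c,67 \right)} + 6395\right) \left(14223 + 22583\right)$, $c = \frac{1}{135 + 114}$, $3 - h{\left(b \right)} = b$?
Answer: $\frac{6382413081937}{5215915008} \approx 1223.6$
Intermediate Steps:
$h{\left(b \right)} = 3 - b$
$c = \frac{1}{249} \approx 0.0040161$
$U{\left(I,d \right)} = - \frac{156}{3 - d}$
$z = - \frac{1883712677}{32}$ ($z = - \frac{\left(\frac{156}{-3 + 67} + 6395\right) \left(14223 + 22583\right)}{4} = - \frac{\left(\frac{156}{64} + 6395\right) 36806}{4} = - \frac{\left(156 \cdot \frac{1}{64} + 6395\right) 36806}{4} = - \frac{\left(\frac{39}{16} + 6395\right) 36806}{4} = - \frac{\frac{102359}{16} \cdot 36806}{4} = \left(- \frac{1}{4}\right) \frac{1883712677}{8} = - \frac{1883712677}{32} \approx -5.8866 \cdot 10^{7}$)
$\frac{11611}{-40668} + \frac{z}{-48096} = \frac{11611}{-40668} - \frac{1883712677}{32 \left(-48096\right)} = 11611 \left(- \frac{1}{40668}\right) - - \frac{1883712677}{1539072} = - \frac{11611}{40668} + \frac{1883712677}{1539072} = \frac{6382413081937}{5215915008}$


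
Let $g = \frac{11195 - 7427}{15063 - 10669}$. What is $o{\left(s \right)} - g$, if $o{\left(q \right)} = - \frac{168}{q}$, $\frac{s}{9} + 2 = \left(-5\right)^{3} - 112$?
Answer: $- \frac{1227796}{1575249} \approx -0.77943$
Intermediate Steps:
$s = -2151$ ($s = -18 + 9 \left(\left(-5\right)^{3} - 112\right) = -18 + 9 \left(-125 - 112\right) = -18 + 9 \left(-237\right) = -18 - 2133 = -2151$)
$g = \frac{1884}{2197}$ ($g = \frac{3768}{4394} = 3768 \cdot \frac{1}{4394} = \frac{1884}{2197} \approx 0.85753$)
$o{\left(s \right)} - g = - \frac{168}{-2151} - \frac{1884}{2197} = \left(-168\right) \left(- \frac{1}{2151}\right) - \frac{1884}{2197} = \frac{56}{717} - \frac{1884}{2197} = - \frac{1227796}{1575249}$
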